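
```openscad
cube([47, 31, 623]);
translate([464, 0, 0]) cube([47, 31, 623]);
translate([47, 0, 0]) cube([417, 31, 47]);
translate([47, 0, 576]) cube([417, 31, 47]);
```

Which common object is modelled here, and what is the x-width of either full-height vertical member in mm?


A picture frame. The border width is 47 mm.

Four thin pieces enclosing a rectangular opening — a picture frame. The two full-height stiles are 623 mm tall; the top rail sits at z = 576 and is 47 mm tall, so the border above the opening is 623 − 576 = 47 mm, matching the stile x-width.


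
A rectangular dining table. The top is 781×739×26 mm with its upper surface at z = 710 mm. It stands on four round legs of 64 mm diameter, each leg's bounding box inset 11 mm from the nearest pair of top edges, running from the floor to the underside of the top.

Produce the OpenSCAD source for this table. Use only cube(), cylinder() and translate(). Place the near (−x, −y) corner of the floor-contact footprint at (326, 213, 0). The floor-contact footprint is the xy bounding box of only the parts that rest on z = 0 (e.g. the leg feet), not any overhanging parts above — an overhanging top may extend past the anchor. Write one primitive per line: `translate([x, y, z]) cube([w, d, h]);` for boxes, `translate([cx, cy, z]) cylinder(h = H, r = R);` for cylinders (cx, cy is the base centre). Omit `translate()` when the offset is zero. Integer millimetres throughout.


translate([315, 202, 684]) cube([781, 739, 26]);
translate([358, 245, 0]) cylinder(h = 684, r = 32);
translate([1053, 245, 0]) cylinder(h = 684, r = 32);
translate([358, 898, 0]) cylinder(h = 684, r = 32);
translate([1053, 898, 0]) cylinder(h = 684, r = 32);


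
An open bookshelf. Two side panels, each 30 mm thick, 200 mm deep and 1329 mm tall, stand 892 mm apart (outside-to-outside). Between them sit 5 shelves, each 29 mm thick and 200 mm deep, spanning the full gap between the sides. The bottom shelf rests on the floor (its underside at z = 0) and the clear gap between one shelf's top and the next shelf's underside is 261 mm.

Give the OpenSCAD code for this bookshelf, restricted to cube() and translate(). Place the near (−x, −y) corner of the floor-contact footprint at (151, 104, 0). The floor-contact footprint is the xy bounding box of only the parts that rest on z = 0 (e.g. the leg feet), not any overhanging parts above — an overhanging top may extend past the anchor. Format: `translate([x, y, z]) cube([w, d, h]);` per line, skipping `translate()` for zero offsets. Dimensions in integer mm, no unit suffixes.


translate([151, 104, 0]) cube([30, 200, 1329]);
translate([1013, 104, 0]) cube([30, 200, 1329]);
translate([181, 104, 0]) cube([832, 200, 29]);
translate([181, 104, 290]) cube([832, 200, 29]);
translate([181, 104, 580]) cube([832, 200, 29]);
translate([181, 104, 870]) cube([832, 200, 29]);
translate([181, 104, 1160]) cube([832, 200, 29]);


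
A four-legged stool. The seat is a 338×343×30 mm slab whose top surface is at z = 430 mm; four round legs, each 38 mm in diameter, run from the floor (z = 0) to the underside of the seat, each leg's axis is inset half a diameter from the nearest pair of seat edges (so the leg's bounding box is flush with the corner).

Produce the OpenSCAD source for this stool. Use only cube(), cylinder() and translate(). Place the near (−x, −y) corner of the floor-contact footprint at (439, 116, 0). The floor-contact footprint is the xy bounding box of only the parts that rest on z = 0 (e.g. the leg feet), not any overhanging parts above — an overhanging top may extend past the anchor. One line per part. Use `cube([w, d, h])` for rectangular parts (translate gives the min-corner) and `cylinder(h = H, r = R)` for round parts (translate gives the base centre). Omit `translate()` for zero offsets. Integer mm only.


translate([439, 116, 400]) cube([338, 343, 30]);
translate([458, 135, 0]) cylinder(h = 400, r = 19);
translate([758, 135, 0]) cylinder(h = 400, r = 19);
translate([458, 440, 0]) cylinder(h = 400, r = 19);
translate([758, 440, 0]) cylinder(h = 400, r = 19);


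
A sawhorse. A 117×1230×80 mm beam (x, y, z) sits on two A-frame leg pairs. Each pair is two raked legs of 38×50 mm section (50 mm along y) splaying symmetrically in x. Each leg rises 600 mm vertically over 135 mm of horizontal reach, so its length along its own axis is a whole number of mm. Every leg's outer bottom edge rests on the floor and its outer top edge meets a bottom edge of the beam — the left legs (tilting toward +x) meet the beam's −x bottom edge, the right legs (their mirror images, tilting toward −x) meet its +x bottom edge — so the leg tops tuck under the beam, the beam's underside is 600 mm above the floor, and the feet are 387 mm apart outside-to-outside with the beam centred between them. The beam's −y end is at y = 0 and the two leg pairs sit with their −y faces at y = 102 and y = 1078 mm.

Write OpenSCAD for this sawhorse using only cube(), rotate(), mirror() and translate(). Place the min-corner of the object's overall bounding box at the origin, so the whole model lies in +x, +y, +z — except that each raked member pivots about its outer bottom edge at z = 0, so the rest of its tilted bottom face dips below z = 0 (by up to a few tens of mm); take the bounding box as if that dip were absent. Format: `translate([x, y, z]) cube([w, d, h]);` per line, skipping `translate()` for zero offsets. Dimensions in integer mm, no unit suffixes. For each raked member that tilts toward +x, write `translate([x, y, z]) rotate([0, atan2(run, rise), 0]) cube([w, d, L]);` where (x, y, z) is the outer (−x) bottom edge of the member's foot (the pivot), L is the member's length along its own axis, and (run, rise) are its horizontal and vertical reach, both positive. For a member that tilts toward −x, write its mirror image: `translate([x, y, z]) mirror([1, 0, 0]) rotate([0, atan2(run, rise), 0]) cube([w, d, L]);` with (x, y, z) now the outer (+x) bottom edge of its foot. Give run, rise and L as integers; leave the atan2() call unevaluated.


translate([135, 0, 600]) cube([117, 1230, 80]);
translate([0, 102, 0]) rotate([0, atan2(135, 600), 0]) cube([38, 50, 615]);
translate([387, 102, 0]) mirror([1, 0, 0]) rotate([0, atan2(135, 600), 0]) cube([38, 50, 615]);
translate([0, 1078, 0]) rotate([0, atan2(135, 600), 0]) cube([38, 50, 615]);
translate([387, 1078, 0]) mirror([1, 0, 0]) rotate([0, atan2(135, 600), 0]) cube([38, 50, 615]);


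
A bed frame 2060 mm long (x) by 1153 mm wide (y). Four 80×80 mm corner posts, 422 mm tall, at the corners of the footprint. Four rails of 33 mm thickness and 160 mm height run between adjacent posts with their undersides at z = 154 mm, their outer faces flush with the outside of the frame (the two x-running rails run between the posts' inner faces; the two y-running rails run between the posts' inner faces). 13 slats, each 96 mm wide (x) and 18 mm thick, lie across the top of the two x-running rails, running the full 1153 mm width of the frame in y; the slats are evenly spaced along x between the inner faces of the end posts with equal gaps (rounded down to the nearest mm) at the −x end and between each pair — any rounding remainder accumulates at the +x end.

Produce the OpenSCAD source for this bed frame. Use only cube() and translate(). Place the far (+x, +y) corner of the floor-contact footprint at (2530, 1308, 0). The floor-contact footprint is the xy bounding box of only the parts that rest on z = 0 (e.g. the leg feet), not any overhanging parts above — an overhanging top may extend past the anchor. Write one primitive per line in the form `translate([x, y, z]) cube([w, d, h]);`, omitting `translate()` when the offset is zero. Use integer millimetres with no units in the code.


// slat z = rail_z + rail_h = 154 + 160 = 314
// slat gap = ⌊(1900 − 13·96) / 14⌋ = 46
translate([470, 155, 0]) cube([80, 80, 422]);
translate([470, 1228, 0]) cube([80, 80, 422]);
translate([2450, 155, 0]) cube([80, 80, 422]);
translate([2450, 1228, 0]) cube([80, 80, 422]);
translate([550, 155, 154]) cube([1900, 33, 160]);
translate([550, 1275, 154]) cube([1900, 33, 160]);
translate([470, 235, 154]) cube([33, 993, 160]);
translate([2497, 235, 154]) cube([33, 993, 160]);
translate([596, 155, 314]) cube([96, 1153, 18]);
translate([738, 155, 314]) cube([96, 1153, 18]);
translate([880, 155, 314]) cube([96, 1153, 18]);
translate([1022, 155, 314]) cube([96, 1153, 18]);
translate([1164, 155, 314]) cube([96, 1153, 18]);
translate([1306, 155, 314]) cube([96, 1153, 18]);
translate([1448, 155, 314]) cube([96, 1153, 18]);
translate([1590, 155, 314]) cube([96, 1153, 18]);
translate([1732, 155, 314]) cube([96, 1153, 18]);
translate([1874, 155, 314]) cube([96, 1153, 18]);
translate([2016, 155, 314]) cube([96, 1153, 18]);
translate([2158, 155, 314]) cube([96, 1153, 18]);
translate([2300, 155, 314]) cube([96, 1153, 18]);


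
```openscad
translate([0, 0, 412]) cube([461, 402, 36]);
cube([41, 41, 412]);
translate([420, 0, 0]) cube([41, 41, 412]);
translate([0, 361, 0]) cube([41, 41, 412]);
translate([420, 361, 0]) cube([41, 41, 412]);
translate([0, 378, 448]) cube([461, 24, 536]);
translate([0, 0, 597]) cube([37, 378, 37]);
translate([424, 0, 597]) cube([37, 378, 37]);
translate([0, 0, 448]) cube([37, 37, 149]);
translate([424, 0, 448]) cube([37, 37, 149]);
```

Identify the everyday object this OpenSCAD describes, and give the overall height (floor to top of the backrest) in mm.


A chair. The overall height is 984 mm.

A slab on four corner posts with a tall panel at the back — a chair. The seat slab sits at z = 412 with thickness 36, and the 536 mm backrest starts at the seat top, so the overall height is 412 + 36 + 536 = 984 mm.


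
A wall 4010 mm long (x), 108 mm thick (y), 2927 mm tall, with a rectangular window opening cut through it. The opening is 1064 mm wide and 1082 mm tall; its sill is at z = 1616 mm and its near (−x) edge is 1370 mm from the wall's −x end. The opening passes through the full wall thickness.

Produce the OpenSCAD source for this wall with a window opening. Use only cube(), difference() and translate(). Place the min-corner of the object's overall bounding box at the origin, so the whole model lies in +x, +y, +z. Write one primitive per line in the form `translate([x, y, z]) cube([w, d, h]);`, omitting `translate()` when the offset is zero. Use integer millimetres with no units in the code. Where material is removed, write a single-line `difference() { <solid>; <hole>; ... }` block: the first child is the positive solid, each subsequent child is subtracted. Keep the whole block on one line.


difference() { cube([4010, 108, 2927]); translate([1370, 0, 1616]) cube([1064, 108, 1082]); }


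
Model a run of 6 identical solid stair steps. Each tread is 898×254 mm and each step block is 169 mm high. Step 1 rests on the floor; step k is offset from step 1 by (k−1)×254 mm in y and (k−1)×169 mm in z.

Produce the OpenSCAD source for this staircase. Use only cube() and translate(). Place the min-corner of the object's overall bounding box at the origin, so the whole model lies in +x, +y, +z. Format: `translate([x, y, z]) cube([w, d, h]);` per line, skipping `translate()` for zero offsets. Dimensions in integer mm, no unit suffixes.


cube([898, 254, 169]);
translate([0, 254, 169]) cube([898, 254, 169]);
translate([0, 508, 338]) cube([898, 254, 169]);
translate([0, 762, 507]) cube([898, 254, 169]);
translate([0, 1016, 676]) cube([898, 254, 169]);
translate([0, 1270, 845]) cube([898, 254, 169]);


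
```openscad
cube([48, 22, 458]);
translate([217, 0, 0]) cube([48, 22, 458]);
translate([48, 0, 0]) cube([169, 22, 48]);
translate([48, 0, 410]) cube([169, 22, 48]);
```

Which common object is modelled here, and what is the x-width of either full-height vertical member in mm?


A picture frame. The border width is 48 mm.

Four thin pieces enclosing a rectangular opening — a picture frame. The two full-height stiles are 458 mm tall; the top rail sits at z = 410 and is 48 mm tall, so the border above the opening is 458 − 410 = 48 mm, matching the stile x-width.


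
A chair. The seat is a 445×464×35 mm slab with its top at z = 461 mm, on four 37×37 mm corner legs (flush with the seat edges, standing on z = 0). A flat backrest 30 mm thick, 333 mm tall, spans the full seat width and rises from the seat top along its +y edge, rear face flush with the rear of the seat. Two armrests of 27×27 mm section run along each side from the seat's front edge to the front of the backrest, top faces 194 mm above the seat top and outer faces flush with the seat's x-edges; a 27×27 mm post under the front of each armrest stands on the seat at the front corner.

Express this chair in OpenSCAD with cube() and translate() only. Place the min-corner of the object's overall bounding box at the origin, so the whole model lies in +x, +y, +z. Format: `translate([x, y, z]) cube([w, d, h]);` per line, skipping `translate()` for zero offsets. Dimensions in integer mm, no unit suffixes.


// leg_h = 461 - 35 = 426
// arm post h = 194 - 27 = 167
translate([0, 0, 426]) cube([445, 464, 35]);
cube([37, 37, 426]);
translate([408, 0, 0]) cube([37, 37, 426]);
translate([0, 427, 0]) cube([37, 37, 426]);
translate([408, 427, 0]) cube([37, 37, 426]);
translate([0, 434, 461]) cube([445, 30, 333]);
translate([0, 0, 628]) cube([27, 434, 27]);
translate([418, 0, 628]) cube([27, 434, 27]);
translate([0, 0, 461]) cube([27, 27, 167]);
translate([418, 0, 461]) cube([27, 27, 167]);


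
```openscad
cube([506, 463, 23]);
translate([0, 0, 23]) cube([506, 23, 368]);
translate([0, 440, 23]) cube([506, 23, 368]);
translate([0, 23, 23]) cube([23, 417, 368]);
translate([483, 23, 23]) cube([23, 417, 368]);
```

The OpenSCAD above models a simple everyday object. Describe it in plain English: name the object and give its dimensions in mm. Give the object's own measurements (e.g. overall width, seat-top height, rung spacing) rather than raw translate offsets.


An open-topped rectangular box: outside dimensions 506×463×391 mm, with a uniform wall and base thickness of 23 mm. The base is a full 506×463 slab on the floor; four walls sit on top of the base. The front and back walls (the −y and +y sides) span the full width; the two side walls fit between them.


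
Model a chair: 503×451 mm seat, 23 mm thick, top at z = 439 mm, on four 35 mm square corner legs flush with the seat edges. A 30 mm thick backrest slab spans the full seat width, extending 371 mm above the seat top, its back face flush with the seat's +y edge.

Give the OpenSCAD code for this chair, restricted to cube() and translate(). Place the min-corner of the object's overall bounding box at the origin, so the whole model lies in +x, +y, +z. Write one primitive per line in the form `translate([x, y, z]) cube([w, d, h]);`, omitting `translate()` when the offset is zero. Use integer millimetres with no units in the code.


translate([0, 0, 416]) cube([503, 451, 23]);
cube([35, 35, 416]);
translate([468, 0, 0]) cube([35, 35, 416]);
translate([0, 416, 0]) cube([35, 35, 416]);
translate([468, 416, 0]) cube([35, 35, 416]);
translate([0, 421, 439]) cube([503, 30, 371]);


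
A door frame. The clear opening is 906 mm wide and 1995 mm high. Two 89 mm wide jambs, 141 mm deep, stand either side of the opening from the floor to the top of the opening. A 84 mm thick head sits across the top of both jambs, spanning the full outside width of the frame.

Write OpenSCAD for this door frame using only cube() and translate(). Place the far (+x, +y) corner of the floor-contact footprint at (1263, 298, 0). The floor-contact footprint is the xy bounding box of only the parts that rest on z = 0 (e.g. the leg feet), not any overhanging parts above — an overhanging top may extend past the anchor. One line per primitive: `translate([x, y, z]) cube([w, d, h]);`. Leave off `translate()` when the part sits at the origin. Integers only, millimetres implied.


translate([179, 157, 0]) cube([89, 141, 1995]);
translate([1174, 157, 0]) cube([89, 141, 1995]);
translate([179, 157, 1995]) cube([1084, 141, 84]);


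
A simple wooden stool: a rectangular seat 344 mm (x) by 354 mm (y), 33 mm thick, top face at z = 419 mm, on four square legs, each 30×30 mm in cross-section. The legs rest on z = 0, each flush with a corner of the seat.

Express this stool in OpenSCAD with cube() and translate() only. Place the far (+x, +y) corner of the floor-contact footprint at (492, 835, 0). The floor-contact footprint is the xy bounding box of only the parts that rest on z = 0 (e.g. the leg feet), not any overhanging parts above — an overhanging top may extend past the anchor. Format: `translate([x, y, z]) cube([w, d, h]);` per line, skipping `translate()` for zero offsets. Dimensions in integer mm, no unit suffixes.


translate([148, 481, 386]) cube([344, 354, 33]);
translate([148, 481, 0]) cube([30, 30, 386]);
translate([462, 481, 0]) cube([30, 30, 386]);
translate([148, 805, 0]) cube([30, 30, 386]);
translate([462, 805, 0]) cube([30, 30, 386]);


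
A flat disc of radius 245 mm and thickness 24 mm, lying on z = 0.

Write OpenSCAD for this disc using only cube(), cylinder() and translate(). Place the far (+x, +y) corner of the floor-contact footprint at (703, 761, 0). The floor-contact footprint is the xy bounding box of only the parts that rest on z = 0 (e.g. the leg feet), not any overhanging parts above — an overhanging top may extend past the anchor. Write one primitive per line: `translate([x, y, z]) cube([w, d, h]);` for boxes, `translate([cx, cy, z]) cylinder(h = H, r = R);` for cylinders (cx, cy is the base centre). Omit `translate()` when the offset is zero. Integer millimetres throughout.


translate([458, 516, 0]) cylinder(h = 24, r = 245);


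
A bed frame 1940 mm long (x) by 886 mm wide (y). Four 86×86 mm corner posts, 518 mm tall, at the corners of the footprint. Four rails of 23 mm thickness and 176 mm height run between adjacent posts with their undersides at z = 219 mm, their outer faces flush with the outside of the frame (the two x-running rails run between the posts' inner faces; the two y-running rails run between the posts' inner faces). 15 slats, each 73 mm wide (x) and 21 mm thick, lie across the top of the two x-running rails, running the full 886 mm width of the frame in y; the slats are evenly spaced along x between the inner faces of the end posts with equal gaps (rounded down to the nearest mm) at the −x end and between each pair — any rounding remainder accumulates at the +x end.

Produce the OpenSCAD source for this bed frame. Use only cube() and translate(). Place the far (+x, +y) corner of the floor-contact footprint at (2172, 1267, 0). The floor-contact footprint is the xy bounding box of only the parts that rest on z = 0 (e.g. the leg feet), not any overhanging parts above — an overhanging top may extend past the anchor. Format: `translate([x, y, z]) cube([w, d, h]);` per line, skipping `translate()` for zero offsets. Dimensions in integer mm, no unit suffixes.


// slat z = rail_z + rail_h = 219 + 176 = 395
// slat gap = ⌊(1768 − 15·73) / 16⌋ = 42
translate([232, 381, 0]) cube([86, 86, 518]);
translate([232, 1181, 0]) cube([86, 86, 518]);
translate([2086, 381, 0]) cube([86, 86, 518]);
translate([2086, 1181, 0]) cube([86, 86, 518]);
translate([318, 381, 219]) cube([1768, 23, 176]);
translate([318, 1244, 219]) cube([1768, 23, 176]);
translate([232, 467, 219]) cube([23, 714, 176]);
translate([2149, 467, 219]) cube([23, 714, 176]);
translate([360, 381, 395]) cube([73, 886, 21]);
translate([475, 381, 395]) cube([73, 886, 21]);
translate([590, 381, 395]) cube([73, 886, 21]);
translate([705, 381, 395]) cube([73, 886, 21]);
translate([820, 381, 395]) cube([73, 886, 21]);
translate([935, 381, 395]) cube([73, 886, 21]);
translate([1050, 381, 395]) cube([73, 886, 21]);
translate([1165, 381, 395]) cube([73, 886, 21]);
translate([1280, 381, 395]) cube([73, 886, 21]);
translate([1395, 381, 395]) cube([73, 886, 21]);
translate([1510, 381, 395]) cube([73, 886, 21]);
translate([1625, 381, 395]) cube([73, 886, 21]);
translate([1740, 381, 395]) cube([73, 886, 21]);
translate([1855, 381, 395]) cube([73, 886, 21]);
translate([1970, 381, 395]) cube([73, 886, 21]);


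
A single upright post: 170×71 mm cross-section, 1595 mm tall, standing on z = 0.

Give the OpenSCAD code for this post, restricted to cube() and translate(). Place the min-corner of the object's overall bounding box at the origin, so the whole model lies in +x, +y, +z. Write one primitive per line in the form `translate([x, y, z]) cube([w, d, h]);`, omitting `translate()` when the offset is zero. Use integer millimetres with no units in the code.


cube([170, 71, 1595]);


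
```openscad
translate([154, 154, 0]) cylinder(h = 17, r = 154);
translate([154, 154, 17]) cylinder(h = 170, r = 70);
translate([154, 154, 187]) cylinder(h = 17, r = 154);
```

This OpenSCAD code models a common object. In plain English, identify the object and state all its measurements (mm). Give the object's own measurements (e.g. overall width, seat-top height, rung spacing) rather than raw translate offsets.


A spool: two coaxial disc flanges of radius 154 mm and thickness 17 mm, joined by a core cylinder of radius 70 mm and height 170 mm. The lower flange rests on z = 0 and the three cylinders share a vertical axis.


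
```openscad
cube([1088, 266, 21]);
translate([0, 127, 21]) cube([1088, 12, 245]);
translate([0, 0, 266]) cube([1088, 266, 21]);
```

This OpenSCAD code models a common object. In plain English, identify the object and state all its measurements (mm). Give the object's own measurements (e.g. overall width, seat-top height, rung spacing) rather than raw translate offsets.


An I-beam lying along x, 1088 mm long. Overall section height 287 mm. Two flanges 266 mm wide (y) and 21 mm thick, one on the floor and one at the top; a web 12 mm thick runs between them, centred on the flange width.


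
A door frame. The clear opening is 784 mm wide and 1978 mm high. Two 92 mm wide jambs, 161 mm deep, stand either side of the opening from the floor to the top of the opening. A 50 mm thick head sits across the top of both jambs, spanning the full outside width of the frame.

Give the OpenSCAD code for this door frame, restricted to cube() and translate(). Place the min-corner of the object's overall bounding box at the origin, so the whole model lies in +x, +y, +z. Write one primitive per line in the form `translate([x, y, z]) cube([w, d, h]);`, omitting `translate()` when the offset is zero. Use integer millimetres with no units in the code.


cube([92, 161, 1978]);
translate([876, 0, 0]) cube([92, 161, 1978]);
translate([0, 0, 1978]) cube([968, 161, 50]);


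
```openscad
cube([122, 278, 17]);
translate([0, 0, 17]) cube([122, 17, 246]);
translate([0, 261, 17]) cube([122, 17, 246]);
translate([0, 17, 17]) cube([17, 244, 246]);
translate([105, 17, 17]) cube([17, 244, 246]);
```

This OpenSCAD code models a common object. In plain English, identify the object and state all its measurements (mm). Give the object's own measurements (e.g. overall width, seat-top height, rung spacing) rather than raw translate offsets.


An open-topped rectangular box: outside dimensions 122×278×263 mm, with a uniform wall and base thickness of 17 mm. The base is a full 122×278 slab on the floor; four walls sit on top of the base. The front and back walls (the −y and +y sides) span the full width; the two side walls fit between them.


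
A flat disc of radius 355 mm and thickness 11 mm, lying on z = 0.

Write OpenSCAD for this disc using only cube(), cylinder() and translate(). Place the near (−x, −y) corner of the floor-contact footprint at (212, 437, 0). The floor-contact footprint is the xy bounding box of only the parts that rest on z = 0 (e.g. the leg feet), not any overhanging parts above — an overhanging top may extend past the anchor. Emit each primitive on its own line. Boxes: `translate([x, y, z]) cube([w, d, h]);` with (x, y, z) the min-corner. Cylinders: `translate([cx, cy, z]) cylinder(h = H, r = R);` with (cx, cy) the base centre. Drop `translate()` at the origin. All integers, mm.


translate([567, 792, 0]) cylinder(h = 11, r = 355);


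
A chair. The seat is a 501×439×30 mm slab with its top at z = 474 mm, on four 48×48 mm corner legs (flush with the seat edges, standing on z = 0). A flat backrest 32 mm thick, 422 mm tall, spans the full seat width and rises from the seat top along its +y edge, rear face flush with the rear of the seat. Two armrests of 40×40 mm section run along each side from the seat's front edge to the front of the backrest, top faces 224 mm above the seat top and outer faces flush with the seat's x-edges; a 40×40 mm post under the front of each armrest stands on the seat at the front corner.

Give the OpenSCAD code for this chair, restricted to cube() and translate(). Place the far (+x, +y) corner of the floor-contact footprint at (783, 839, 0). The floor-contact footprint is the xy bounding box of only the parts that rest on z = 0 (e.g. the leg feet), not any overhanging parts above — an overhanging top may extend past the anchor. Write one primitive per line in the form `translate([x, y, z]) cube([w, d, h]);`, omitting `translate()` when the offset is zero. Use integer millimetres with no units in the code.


// leg_h = 474 - 30 = 444
// arm post h = 224 - 40 = 184
translate([282, 400, 444]) cube([501, 439, 30]);
translate([282, 400, 0]) cube([48, 48, 444]);
translate([735, 400, 0]) cube([48, 48, 444]);
translate([282, 791, 0]) cube([48, 48, 444]);
translate([735, 791, 0]) cube([48, 48, 444]);
translate([282, 807, 474]) cube([501, 32, 422]);
translate([282, 400, 658]) cube([40, 407, 40]);
translate([743, 400, 658]) cube([40, 407, 40]);
translate([282, 400, 474]) cube([40, 40, 184]);
translate([743, 400, 474]) cube([40, 40, 184]);


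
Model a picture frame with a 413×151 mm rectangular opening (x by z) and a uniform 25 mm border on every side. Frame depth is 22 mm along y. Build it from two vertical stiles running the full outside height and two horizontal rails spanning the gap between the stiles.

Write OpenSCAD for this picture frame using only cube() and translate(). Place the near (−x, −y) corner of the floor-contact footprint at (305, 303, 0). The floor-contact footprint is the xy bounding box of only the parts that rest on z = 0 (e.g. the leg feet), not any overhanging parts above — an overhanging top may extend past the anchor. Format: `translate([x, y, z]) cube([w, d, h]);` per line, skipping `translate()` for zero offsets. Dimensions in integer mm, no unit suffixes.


translate([305, 303, 0]) cube([25, 22, 201]);
translate([743, 303, 0]) cube([25, 22, 201]);
translate([330, 303, 0]) cube([413, 22, 25]);
translate([330, 303, 176]) cube([413, 22, 25]);


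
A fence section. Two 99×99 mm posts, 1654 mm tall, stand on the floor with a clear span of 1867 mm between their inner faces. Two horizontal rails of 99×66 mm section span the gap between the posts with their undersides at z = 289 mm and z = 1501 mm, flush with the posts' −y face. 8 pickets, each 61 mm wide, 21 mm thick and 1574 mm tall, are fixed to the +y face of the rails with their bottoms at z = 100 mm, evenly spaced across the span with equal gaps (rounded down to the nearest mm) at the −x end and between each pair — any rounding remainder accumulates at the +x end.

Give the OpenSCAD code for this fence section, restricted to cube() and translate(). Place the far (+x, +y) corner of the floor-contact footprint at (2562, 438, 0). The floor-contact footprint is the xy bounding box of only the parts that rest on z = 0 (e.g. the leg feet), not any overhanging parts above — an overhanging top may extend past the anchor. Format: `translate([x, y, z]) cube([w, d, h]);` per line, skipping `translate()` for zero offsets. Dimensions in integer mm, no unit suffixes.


translate([497, 339, 0]) cube([99, 99, 1654]);
translate([2463, 339, 0]) cube([99, 99, 1654]);
translate([596, 339, 289]) cube([1867, 99, 66]);
translate([596, 339, 1501]) cube([1867, 99, 66]);
translate([749, 438, 100]) cube([61, 21, 1574]);
translate([963, 438, 100]) cube([61, 21, 1574]);
translate([1177, 438, 100]) cube([61, 21, 1574]);
translate([1391, 438, 100]) cube([61, 21, 1574]);
translate([1605, 438, 100]) cube([61, 21, 1574]);
translate([1819, 438, 100]) cube([61, 21, 1574]);
translate([2033, 438, 100]) cube([61, 21, 1574]);
translate([2247, 438, 100]) cube([61, 21, 1574]);


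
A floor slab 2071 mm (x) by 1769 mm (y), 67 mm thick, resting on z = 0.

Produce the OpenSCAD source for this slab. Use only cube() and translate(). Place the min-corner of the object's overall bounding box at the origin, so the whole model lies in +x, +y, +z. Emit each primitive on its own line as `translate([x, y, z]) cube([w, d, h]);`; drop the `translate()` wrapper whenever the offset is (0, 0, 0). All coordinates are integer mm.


cube([2071, 1769, 67]);


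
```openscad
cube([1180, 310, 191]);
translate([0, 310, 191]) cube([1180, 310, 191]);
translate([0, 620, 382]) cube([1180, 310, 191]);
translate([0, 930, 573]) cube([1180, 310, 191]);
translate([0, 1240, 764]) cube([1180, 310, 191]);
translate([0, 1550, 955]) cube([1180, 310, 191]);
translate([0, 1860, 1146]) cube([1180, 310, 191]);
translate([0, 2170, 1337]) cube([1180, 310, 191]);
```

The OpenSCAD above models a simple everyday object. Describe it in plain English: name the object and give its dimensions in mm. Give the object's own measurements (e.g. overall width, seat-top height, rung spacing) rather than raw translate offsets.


A straight staircase of 8 solid steps. Each step is 1180 mm wide (x), 310 mm deep (y, the going) and 191 mm tall (the rise). The first step rests on the floor; each subsequent step sits one going further in +y and one rise higher in +z, directly behind and above the previous step with no overlap.


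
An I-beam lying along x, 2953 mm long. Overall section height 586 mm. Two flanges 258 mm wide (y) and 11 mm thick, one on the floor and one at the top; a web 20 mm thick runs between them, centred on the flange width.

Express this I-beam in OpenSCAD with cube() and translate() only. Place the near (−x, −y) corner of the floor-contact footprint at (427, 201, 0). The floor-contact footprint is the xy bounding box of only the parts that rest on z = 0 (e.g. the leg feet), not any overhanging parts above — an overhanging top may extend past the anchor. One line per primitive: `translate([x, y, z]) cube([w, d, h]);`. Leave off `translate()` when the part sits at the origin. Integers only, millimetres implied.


translate([427, 201, 0]) cube([2953, 258, 11]);
translate([427, 320, 11]) cube([2953, 20, 564]);
translate([427, 201, 575]) cube([2953, 258, 11]);


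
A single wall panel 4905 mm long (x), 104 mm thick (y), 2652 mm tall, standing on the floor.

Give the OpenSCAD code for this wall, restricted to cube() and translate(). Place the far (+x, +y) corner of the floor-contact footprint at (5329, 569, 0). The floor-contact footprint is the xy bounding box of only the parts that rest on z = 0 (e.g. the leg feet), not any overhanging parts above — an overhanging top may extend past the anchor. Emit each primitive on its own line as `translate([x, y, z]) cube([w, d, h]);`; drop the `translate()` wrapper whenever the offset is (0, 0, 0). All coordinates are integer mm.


translate([424, 465, 0]) cube([4905, 104, 2652]);


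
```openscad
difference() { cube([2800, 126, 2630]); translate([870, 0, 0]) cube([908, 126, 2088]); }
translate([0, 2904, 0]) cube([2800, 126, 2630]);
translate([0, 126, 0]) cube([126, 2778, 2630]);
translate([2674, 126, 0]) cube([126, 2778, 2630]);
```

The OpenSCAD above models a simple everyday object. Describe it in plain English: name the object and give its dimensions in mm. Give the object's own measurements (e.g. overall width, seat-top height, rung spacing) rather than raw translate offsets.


A single room: four walls, each 2630 mm tall and 126 mm thick, enclosing an outside footprint 2800×3030 mm (x × y), no floor or roof. The front and back walls (−y and +y sides) run the full x-width; the side walls fit between their inner faces. A door opening 908 mm wide and 2088 mm tall is cut through the front wall from the floor up, its −x edge 870 mm from the wall's −x end.


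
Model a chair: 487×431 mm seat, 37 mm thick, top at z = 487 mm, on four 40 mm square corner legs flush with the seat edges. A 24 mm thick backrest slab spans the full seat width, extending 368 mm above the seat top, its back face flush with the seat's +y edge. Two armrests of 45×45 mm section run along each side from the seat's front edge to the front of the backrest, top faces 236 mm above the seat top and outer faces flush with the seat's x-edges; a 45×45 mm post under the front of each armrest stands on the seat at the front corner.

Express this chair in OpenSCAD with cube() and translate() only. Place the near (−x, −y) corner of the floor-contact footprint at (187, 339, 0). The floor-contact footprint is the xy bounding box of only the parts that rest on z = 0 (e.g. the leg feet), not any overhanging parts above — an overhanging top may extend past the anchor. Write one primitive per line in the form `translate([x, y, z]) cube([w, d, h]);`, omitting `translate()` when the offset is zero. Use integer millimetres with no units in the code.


translate([187, 339, 450]) cube([487, 431, 37]);
translate([187, 339, 0]) cube([40, 40, 450]);
translate([634, 339, 0]) cube([40, 40, 450]);
translate([187, 730, 0]) cube([40, 40, 450]);
translate([634, 730, 0]) cube([40, 40, 450]);
translate([187, 746, 487]) cube([487, 24, 368]);
translate([187, 339, 678]) cube([45, 407, 45]);
translate([629, 339, 678]) cube([45, 407, 45]);
translate([187, 339, 487]) cube([45, 45, 191]);
translate([629, 339, 487]) cube([45, 45, 191]);


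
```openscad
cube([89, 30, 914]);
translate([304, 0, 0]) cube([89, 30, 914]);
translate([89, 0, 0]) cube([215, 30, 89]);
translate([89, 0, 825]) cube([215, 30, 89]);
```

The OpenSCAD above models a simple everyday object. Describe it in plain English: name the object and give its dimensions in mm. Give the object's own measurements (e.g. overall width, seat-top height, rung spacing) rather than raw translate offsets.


A rectangular picture frame lying in the x–z plane (depth along y). The opening is 215 mm wide (x) by 736 mm tall (z), surrounded by a border 89 mm wide on all four sides. The frame is 30 mm deep and is made of two full-height vertical stiles with two horizontal rails fitted between them.


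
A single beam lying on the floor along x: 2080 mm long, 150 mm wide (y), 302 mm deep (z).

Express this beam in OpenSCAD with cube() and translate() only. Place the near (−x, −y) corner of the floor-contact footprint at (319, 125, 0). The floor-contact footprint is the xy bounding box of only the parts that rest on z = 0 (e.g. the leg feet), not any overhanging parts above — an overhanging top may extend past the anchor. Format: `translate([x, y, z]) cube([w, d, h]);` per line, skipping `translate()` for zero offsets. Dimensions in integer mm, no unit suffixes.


translate([319, 125, 0]) cube([2080, 150, 302]);


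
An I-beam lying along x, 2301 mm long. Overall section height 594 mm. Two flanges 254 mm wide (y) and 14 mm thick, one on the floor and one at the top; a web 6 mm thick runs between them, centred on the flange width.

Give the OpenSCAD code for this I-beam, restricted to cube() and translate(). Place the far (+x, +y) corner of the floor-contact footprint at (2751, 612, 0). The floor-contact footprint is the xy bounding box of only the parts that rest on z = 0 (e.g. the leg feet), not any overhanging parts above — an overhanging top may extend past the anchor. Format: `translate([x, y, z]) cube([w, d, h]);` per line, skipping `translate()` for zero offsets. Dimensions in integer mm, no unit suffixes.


translate([450, 358, 0]) cube([2301, 254, 14]);
translate([450, 482, 14]) cube([2301, 6, 566]);
translate([450, 358, 580]) cube([2301, 254, 14]);


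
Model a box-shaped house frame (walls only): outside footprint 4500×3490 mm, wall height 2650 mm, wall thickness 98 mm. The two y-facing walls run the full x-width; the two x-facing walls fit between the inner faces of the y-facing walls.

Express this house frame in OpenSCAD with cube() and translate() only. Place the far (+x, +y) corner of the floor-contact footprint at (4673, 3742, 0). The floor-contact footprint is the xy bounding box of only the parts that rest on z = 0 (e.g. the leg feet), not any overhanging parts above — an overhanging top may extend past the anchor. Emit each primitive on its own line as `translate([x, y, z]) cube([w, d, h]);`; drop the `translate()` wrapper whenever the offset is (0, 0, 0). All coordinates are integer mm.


translate([173, 252, 0]) cube([4500, 98, 2650]);
translate([173, 3644, 0]) cube([4500, 98, 2650]);
translate([173, 350, 0]) cube([98, 3294, 2650]);
translate([4575, 350, 0]) cube([98, 3294, 2650]);


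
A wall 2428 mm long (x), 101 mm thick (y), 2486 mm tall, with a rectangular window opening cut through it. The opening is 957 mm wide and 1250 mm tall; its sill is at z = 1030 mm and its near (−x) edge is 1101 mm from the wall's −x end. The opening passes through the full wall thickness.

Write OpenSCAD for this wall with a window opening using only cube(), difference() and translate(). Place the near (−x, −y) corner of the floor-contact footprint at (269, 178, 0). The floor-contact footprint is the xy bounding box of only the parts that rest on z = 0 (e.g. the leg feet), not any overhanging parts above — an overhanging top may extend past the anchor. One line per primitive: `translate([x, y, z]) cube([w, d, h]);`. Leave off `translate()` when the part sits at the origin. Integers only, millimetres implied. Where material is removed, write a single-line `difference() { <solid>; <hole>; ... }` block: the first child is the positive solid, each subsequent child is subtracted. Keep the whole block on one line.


difference() { translate([269, 178, 0]) cube([2428, 101, 2486]); translate([1370, 178, 1030]) cube([957, 101, 1250]); }


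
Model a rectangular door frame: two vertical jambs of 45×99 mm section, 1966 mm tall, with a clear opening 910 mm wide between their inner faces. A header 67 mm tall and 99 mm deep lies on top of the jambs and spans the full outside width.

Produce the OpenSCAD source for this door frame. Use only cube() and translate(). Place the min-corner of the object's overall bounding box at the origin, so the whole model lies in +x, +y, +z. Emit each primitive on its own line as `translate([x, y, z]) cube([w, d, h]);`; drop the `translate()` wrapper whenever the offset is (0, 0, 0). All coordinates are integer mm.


cube([45, 99, 1966]);
translate([955, 0, 0]) cube([45, 99, 1966]);
translate([0, 0, 1966]) cube([1000, 99, 67]);


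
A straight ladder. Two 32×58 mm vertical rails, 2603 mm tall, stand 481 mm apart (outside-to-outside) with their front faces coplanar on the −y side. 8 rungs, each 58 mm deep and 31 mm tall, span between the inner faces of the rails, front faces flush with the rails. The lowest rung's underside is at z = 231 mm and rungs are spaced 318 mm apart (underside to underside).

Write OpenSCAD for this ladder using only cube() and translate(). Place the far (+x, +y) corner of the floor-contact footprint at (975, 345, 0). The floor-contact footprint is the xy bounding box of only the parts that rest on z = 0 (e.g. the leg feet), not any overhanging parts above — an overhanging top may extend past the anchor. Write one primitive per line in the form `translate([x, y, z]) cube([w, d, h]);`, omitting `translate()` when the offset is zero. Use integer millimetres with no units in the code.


// rung span = 481 - 2*32 = 417
// rung[k] z = 231 + k*318
translate([494, 287, 0]) cube([32, 58, 2603]);
translate([943, 287, 0]) cube([32, 58, 2603]);
translate([526, 287, 231]) cube([417, 58, 31]);
translate([526, 287, 549]) cube([417, 58, 31]);
translate([526, 287, 867]) cube([417, 58, 31]);
translate([526, 287, 1185]) cube([417, 58, 31]);
translate([526, 287, 1503]) cube([417, 58, 31]);
translate([526, 287, 1821]) cube([417, 58, 31]);
translate([526, 287, 2139]) cube([417, 58, 31]);
translate([526, 287, 2457]) cube([417, 58, 31]);
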